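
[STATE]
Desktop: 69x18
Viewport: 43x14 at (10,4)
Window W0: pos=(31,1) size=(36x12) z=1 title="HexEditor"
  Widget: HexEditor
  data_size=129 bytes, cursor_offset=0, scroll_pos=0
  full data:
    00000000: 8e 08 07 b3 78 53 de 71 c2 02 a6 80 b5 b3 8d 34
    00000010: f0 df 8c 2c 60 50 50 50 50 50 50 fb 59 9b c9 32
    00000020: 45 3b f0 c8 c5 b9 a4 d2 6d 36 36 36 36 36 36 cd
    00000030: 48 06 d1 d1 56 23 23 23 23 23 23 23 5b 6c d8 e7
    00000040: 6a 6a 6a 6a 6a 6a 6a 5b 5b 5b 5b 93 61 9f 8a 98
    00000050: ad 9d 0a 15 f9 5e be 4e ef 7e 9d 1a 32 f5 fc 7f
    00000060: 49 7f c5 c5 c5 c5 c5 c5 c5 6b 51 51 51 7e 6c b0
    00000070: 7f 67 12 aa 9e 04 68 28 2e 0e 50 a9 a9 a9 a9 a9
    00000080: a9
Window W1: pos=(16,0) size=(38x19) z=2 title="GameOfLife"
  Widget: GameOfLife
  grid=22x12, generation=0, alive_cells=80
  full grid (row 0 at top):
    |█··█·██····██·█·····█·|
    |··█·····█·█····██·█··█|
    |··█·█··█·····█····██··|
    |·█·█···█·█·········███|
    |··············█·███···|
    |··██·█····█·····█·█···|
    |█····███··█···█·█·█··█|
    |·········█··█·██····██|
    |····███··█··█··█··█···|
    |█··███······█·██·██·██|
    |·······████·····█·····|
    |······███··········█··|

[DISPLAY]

      ┃█··█·██····██·█·····█·              
      ┃··█·····█·█····██·█··█              
      ┃··█·█··█·····█····██··              
      ┃·█·█···█·█·········███              
      ┃··············█·███···              
      ┃··██·█····█·····█·█···              
      ┃█····███··█···█·█·█··█              
      ┃·········█··█·██····██              
      ┃····███··█··█··█··█···              
      ┃█··███······█·██·██·██              
      ┃·······████·····█·····              
      ┃······███··········█··              
      ┃                                    
      ┃                                    


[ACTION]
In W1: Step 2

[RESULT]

      ┃·····██····█·█·██·····              
      ┃·███·████·██████·███··              
      ┃····██·█····███·███·██              
      ┃·█··█···█·······█·█·██              
      ┃··█··█·········██·█·█·              
      ┃······█···█···█·█·█··█              
      ┃···█··██···████·█····█              
      ┃···██··██·····█·█····█              
      ┃···██·█···············              
      ┃···█·██···██·███····█·              
      ┃····███···█····█····█·              
      ┃·····█··········████··              
      ┃                                    
      ┃                                    


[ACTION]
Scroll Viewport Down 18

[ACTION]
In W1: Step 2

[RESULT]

      ┃··█·█····███····████··              
      ┃·████·····██····█████·              
      ┃····█····█·········██·              
      ┃····██···········█·█··              
      ┃·······█····█·█···█·██              
      ┃·······█···██···█·····              
      ┃···██···█·····█····█·█              
      ┃··█·█·█····██·██······              
      ┃··██···█···███·█······              
      ┃··········███·███·····              
      ┃····███···██··██······              
      ┃·····█··········█··█··              
      ┃                                    
      ┃                                    


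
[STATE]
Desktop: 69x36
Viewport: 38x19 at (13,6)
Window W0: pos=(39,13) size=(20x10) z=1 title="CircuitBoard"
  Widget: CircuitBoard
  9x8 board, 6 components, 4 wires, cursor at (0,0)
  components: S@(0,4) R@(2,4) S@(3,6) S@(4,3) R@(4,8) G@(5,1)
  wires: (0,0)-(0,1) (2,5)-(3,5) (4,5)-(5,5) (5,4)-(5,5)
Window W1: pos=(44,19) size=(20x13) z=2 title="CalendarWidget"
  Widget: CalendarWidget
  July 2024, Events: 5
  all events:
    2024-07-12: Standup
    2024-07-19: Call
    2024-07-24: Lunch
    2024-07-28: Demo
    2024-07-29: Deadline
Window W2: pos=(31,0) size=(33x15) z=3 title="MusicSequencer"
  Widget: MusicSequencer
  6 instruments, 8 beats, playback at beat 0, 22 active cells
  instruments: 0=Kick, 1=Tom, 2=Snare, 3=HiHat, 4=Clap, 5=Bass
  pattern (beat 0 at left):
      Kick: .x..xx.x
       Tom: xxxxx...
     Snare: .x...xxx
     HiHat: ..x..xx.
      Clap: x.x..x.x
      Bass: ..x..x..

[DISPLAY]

                  ┃ Snare·█···███     
                  ┃ HiHat··█··██·     
                  ┃  Clap█·█··█·█     
                  ┃  Bass··█··█··     
                  ┃                   
                  ┃                   
                  ┃                   
                  ┃                   
                  ┗━━━━━━━━━━━━━━━━━━━
                          ┠───────────
                          ┃   0 1 2 3 
                          ┃0  [.]─ ·  
                          ┃           
                          ┃1   ┏━━━━━━
                          ┃    ┃ Calen
                          ┃2   ┠──────
                          ┗━━━━┃    Ju
                               ┃Mo Tu 
                               ┃ 1  2 


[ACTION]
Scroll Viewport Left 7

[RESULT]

                         ┃ Snare·█···█
                         ┃ HiHat··█··█
                         ┃  Clap█·█··█
                         ┃  Bass··█··█
                         ┃            
                         ┃            
                         ┃            
                         ┃            
                         ┗━━━━━━━━━━━━
                                 ┠────
                                 ┃   0
                                 ┃0  [
                                 ┃    
                                 ┃1   
                                 ┃    
                                 ┃2   
                                 ┗━━━━
                                      
                                      


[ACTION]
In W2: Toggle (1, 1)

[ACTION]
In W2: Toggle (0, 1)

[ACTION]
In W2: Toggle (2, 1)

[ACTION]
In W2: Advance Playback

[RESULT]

                         ┃ Snare·····█
                         ┃ HiHat··█··█
                         ┃  Clap█·█··█
                         ┃  Bass··█··█
                         ┃            
                         ┃            
                         ┃            
                         ┃            
                         ┗━━━━━━━━━━━━
                                 ┠────
                                 ┃   0
                                 ┃0  [
                                 ┃    
                                 ┃1   
                                 ┃    
                                 ┃2   
                                 ┗━━━━
                                      
                                      


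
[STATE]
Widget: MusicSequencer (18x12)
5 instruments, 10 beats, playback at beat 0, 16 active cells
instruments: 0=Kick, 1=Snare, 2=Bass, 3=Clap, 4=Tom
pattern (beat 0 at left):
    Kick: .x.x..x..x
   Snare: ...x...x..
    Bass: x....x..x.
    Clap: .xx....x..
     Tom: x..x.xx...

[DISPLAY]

      ▼123456789  
  Kick·█·█··█··█  
 Snare···█···█··  
  Bass█····█··█·  
  Clap·██····█··  
   Tom█··█·██···  
                  
                  
                  
                  
                  
                  


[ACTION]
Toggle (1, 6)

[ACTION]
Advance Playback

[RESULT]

      0▼23456789  
  Kick·█·█··█··█  
 Snare···█··██··  
  Bass█····█··█·  
  Clap·██····█··  
   Tom█··█·██···  
                  
                  
                  
                  
                  
                  


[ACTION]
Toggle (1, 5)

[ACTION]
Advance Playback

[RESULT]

      01▼3456789  
  Kick·█·█··█··█  
 Snare···█·███··  
  Bass█····█··█·  
  Clap·██····█··  
   Tom█··█·██···  
                  
                  
                  
                  
                  
                  


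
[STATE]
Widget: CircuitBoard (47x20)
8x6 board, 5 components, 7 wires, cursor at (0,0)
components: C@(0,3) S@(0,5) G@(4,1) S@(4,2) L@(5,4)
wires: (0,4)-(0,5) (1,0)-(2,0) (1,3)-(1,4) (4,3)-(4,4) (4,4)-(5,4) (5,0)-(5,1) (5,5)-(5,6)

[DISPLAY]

   0 1 2 3 4 5 6 7                             
0  [.]          C   · ─ S                      
                                               
1   ·           · ─ ·                          
    │                                          
2   ·                                          
                                               
3                                              
                                               
4       G   S   · ─ ·                          
                    │                          
5   · ─ ·           L   · ─ ·                  
Cursor: (0,0)                                  
                                               
                                               
                                               
                                               
                                               
                                               
                                               


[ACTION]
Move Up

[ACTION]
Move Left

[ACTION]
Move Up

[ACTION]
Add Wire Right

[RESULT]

   0 1 2 3 4 5 6 7                             
0  [.]─ ·       C   · ─ S                      
                                               
1   ·           · ─ ·                          
    │                                          
2   ·                                          
                                               
3                                              
                                               
4       G   S   · ─ ·                          
                    │                          
5   · ─ ·           L   · ─ ·                  
Cursor: (0,0)                                  
                                               
                                               
                                               
                                               
                                               
                                               
                                               


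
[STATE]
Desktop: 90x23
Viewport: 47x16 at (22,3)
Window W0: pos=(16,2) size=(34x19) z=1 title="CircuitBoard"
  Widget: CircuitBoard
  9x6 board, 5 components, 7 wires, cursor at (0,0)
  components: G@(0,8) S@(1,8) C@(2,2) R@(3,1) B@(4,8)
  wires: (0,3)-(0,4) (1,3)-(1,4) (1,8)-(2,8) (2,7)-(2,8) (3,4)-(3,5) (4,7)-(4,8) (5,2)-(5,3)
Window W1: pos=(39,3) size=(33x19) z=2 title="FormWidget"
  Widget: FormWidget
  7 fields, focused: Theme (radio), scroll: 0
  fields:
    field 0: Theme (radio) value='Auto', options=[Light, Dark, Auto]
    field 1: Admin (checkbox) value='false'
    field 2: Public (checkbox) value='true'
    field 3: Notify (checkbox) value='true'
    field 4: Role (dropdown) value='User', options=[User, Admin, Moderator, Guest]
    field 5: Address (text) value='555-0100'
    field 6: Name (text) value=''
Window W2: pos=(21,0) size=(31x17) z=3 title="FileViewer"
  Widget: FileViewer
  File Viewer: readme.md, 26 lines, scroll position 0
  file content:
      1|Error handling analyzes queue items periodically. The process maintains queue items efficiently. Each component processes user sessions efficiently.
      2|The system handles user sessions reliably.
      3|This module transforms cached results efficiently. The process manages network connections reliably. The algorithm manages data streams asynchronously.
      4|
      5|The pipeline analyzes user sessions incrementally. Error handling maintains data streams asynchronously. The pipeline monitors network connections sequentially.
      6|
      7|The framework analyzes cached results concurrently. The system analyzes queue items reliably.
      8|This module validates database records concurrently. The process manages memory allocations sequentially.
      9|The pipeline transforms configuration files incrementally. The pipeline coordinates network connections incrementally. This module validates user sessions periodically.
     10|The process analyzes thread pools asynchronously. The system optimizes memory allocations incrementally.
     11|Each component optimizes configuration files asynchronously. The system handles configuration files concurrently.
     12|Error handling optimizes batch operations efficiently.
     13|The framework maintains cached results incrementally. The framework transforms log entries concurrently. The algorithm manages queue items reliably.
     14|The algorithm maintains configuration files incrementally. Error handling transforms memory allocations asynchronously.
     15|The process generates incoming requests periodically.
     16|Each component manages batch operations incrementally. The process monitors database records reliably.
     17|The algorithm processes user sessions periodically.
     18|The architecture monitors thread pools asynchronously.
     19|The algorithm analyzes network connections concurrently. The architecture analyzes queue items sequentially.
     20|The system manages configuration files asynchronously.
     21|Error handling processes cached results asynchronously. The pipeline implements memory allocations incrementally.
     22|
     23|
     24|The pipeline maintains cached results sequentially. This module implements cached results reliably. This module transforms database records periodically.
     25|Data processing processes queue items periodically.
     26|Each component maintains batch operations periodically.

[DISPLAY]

Error handling analyzes queu▲┃━━━━━━━━━━━━━━━━━
The system handles user sess█┃                 
This module transforms cache░┃─────────────────
                            ░┃  ( ) Light  ( ) 
The pipeline analyzes user s░┃  [ ]            
                            ░┃  [x]            
The framework analyzes cache░┃  [x]            
This module validates databa░┃  [User          
The pipeline transforms conf░┃  [555-0100      
The process analyzes thread ░┃  [              
Each component optimizes con░┃                 
Error handling optimizes bat░┃                 
The framework maintains cach▼┃                 
━━━━━━━━━━━━━━━━━━━━━━━━━━━━━┛                 
r: (0,0)         ┃                             
                 ┃                             


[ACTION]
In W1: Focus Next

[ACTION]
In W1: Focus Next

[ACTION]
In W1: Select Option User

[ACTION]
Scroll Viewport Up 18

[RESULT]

━━━━━━━━━━━━━━━━━━━━━━━━━━━━━┓                 
 FileViewer                  ┃                 
─────────────────────────────┨                 
Error handling analyzes queu▲┃━━━━━━━━━━━━━━━━━
The system handles user sess█┃                 
This module transforms cache░┃─────────────────
                            ░┃  ( ) Light  ( ) 
The pipeline analyzes user s░┃  [ ]            
                            ░┃  [x]            
The framework analyzes cache░┃  [x]            
This module validates databa░┃  [User          
The pipeline transforms conf░┃  [555-0100      
The process analyzes thread ░┃  [              
Each component optimizes con░┃                 
Error handling optimizes bat░┃                 
The framework maintains cach▼┃                 


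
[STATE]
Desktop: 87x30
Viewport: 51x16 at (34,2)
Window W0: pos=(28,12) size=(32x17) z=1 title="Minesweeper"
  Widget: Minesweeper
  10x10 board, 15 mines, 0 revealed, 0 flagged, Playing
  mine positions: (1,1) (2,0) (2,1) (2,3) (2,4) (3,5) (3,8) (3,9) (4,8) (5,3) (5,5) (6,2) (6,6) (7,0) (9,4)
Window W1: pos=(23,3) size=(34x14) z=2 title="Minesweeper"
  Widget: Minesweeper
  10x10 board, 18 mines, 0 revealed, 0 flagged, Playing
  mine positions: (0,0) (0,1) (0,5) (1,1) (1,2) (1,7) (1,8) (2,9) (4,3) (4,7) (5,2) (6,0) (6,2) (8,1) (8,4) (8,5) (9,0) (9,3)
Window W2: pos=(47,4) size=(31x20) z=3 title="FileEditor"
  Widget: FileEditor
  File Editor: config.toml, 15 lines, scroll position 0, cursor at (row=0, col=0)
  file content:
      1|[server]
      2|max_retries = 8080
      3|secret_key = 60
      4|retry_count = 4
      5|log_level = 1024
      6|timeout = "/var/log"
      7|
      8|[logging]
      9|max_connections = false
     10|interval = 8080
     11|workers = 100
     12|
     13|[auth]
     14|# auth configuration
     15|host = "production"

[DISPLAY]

                                                   
━━━━━━━━━━━━━━━━━━━━━━┓                            
er           ┏━━━━━━━━━━━━━━━━━━━━━━━━━━━━━┓       
─────────────┃ FileEditor                  ┃       
             ┠─────────────────────────────┨       
             ┃█server]                    ▲┃       
             ┃max_retries = 8080          █┃       
             ┃secret_key = 60             ░┃       
             ┃retry_count = 4             ░┃       
             ┃log_level = 1024            ░┃       
             ┃timeout = "/var/log"        ░┃       
             ┃                            ░┃       
             ┃[logging]                   ░┃       
             ┃max_connections = false     ░┃       
━━━━━━━━━━━━━┃interval = 8080             ░┃       
■■■■■        ┃workers = 100               ░┃       


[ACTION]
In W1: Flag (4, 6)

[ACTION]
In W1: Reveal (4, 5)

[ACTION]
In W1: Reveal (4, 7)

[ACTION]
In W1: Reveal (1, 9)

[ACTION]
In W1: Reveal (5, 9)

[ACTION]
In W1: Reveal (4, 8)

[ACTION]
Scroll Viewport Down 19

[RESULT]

             ┃[logging]                   ░┃       
             ┃max_connections = false     ░┃       
━━━━━━━━━━━━━┃interval = 8080             ░┃       
■■■■■        ┃workers = 100               ░┃       
■■■■■        ┃                            ░┃       
■■■■■        ┃[auth]                      ░┃       
■■■■■        ┃# auth configuration        ░┃       
■■■■■        ┃host = "production"         ░┃       
■■■■■        ┃                            ▼┃       
■■■■■        ┗━━━━━━━━━━━━━━━━━━━━━━━━━━━━━┛       
■■■■■                    ┃                         
                         ┃                         
                         ┃                         
                         ┃                         
━━━━━━━━━━━━━━━━━━━━━━━━━┛                         
                                                   


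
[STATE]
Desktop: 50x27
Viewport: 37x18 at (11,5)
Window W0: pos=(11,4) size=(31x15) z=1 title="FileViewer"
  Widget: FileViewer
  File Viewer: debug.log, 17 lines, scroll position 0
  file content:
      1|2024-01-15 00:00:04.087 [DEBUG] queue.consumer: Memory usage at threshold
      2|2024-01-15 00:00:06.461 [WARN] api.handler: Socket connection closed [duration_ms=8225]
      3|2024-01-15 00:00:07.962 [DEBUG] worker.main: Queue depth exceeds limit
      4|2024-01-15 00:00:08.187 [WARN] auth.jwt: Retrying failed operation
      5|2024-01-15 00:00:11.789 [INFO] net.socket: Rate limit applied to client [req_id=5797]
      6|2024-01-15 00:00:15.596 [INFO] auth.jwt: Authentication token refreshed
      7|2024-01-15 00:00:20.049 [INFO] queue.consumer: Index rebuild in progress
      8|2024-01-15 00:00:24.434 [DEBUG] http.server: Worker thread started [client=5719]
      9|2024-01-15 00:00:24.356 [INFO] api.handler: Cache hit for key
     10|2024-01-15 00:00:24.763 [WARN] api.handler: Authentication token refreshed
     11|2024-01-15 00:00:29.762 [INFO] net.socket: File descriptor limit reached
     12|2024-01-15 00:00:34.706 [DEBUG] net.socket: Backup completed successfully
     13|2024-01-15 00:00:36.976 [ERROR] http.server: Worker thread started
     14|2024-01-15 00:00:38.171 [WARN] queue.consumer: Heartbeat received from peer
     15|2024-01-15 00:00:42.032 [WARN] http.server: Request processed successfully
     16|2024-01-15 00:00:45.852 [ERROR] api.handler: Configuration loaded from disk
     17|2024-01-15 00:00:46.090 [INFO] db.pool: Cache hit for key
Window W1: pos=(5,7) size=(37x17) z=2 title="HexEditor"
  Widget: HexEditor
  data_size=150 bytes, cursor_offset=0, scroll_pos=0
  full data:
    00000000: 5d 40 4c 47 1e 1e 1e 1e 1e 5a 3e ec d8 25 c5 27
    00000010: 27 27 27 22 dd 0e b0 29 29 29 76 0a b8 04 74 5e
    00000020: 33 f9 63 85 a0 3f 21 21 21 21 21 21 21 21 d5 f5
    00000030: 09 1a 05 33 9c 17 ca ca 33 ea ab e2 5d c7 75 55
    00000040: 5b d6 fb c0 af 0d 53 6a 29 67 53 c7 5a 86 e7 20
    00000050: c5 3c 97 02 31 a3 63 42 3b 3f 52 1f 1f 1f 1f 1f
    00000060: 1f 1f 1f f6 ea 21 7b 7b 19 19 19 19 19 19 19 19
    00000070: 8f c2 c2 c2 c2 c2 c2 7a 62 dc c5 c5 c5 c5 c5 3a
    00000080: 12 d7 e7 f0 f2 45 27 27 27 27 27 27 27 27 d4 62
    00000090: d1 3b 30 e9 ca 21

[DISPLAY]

┃ FileViewer                  ┃      
┠─────────────────────────────┨      
━━━━━━━━━━━━━━━━━━━━━━━━━━━━━━┓      
ditor                         ┃      
──────────────────────────────┨      
000  5D 40 4c 47 1e 1e 1e 1e  ┃      
010  27 27 27 22 dd 0e b0 29  ┃      
020  33 f9 63 85 a0 3f 21 21  ┃      
030  09 1a 05 33 9c 17 ca ca  ┃      
040  5b d6 fb c0 af 0d 53 6a  ┃      
050  c5 3c 97 02 31 a3 63 42  ┃      
060  1f 1f 1f f6 ea 21 7b 7b  ┃      
070  8f c2 c2 c2 c2 c2 c2 7a  ┃      
080  12 d7 e7 f0 f2 45 27 27  ┃      
090  d1 3b 30 e9 ca 21        ┃      
                              ┃      
                              ┃      
                              ┃      


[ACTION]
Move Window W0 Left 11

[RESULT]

r                  ┃                 
───────────────────┨                 
━━━━━━━━━━━━━━━━━━━━━━━━━━━━━━┓      
ditor                         ┃      
──────────────────────────────┨      
000  5D 40 4c 47 1e 1e 1e 1e  ┃      
010  27 27 27 22 dd 0e b0 29  ┃      
020  33 f9 63 85 a0 3f 21 21  ┃      
030  09 1a 05 33 9c 17 ca ca  ┃      
040  5b d6 fb c0 af 0d 53 6a  ┃      
050  c5 3c 97 02 31 a3 63 42  ┃      
060  1f 1f 1f f6 ea 21 7b 7b  ┃      
070  8f c2 c2 c2 c2 c2 c2 7a  ┃      
080  12 d7 e7 f0 f2 45 27 27  ┃      
090  d1 3b 30 e9 ca 21        ┃      
                              ┃      
                              ┃      
                              ┃      


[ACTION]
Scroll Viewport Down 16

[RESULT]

──────────────────────────────┨      
000  5D 40 4c 47 1e 1e 1e 1e  ┃      
010  27 27 27 22 dd 0e b0 29  ┃      
020  33 f9 63 85 a0 3f 21 21  ┃      
030  09 1a 05 33 9c 17 ca ca  ┃      
040  5b d6 fb c0 af 0d 53 6a  ┃      
050  c5 3c 97 02 31 a3 63 42  ┃      
060  1f 1f 1f f6 ea 21 7b 7b  ┃      
070  8f c2 c2 c2 c2 c2 c2 7a  ┃      
080  12 d7 e7 f0 f2 45 27 27  ┃      
090  d1 3b 30 e9 ca 21        ┃      
                              ┃      
                              ┃      
                              ┃      
━━━━━━━━━━━━━━━━━━━━━━━━━━━━━━┛      
                                     
                                     
                                     


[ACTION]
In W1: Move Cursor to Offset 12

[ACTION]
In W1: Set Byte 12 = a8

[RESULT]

──────────────────────────────┨      
000  5d 40 4c 47 1e 1e 1e 1e  ┃      
010  27 27 27 22 dd 0e b0 29  ┃      
020  33 f9 63 85 a0 3f 21 21  ┃      
030  09 1a 05 33 9c 17 ca ca  ┃      
040  5b d6 fb c0 af 0d 53 6a  ┃      
050  c5 3c 97 02 31 a3 63 42  ┃      
060  1f 1f 1f f6 ea 21 7b 7b  ┃      
070  8f c2 c2 c2 c2 c2 c2 7a  ┃      
080  12 d7 e7 f0 f2 45 27 27  ┃      
090  d1 3b 30 e9 ca 21        ┃      
                              ┃      
                              ┃      
                              ┃      
━━━━━━━━━━━━━━━━━━━━━━━━━━━━━━┛      
                                     
                                     
                                     


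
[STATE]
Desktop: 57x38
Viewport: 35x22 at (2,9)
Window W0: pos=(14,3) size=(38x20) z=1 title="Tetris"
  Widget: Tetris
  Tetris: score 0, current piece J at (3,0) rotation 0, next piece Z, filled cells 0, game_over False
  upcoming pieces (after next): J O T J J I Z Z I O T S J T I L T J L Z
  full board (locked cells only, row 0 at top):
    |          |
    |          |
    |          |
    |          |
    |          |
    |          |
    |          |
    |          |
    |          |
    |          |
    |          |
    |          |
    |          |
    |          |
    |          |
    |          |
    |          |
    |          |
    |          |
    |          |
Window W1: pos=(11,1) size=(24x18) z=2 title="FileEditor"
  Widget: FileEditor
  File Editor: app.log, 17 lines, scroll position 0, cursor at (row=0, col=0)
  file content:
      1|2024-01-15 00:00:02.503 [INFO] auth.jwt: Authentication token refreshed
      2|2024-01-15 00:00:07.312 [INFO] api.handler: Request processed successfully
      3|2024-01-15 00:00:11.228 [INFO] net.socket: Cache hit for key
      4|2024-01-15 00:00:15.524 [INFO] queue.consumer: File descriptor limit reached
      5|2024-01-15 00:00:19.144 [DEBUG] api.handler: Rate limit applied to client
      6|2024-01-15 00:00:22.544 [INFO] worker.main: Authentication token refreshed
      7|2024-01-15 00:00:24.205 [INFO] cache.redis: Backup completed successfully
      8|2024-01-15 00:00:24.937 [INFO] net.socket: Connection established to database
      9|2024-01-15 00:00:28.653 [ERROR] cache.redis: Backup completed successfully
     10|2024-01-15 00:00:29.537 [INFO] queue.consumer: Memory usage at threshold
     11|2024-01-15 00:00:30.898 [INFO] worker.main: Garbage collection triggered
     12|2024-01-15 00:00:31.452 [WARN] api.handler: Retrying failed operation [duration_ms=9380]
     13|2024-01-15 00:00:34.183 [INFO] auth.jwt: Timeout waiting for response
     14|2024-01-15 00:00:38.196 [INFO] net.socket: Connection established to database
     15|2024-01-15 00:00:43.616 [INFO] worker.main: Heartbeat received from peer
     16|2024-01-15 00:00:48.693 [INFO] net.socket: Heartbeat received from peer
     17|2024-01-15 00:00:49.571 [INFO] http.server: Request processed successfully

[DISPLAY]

         ┃2024-01-15 00:00:22.5░┃  
         ┃2024-01-15 00:00:24.2░┃  
         ┃2024-01-15 00:00:24.9░┃  
         ┃2024-01-15 00:00:28.6░┃  
         ┃2024-01-15 00:00:29.5░┃  
         ┃2024-01-15 00:00:30.8░┃  
         ┃2024-01-15 00:00:31.4░┃  
         ┃2024-01-15 00:00:34.1░┃  
         ┃2024-01-15 00:00:38.1▼┃  
         ┗━━━━━━━━━━━━━━━━━━━━━━┛  
            ┃          │           
            ┃          │           
            ┃          │           
            ┗━━━━━━━━━━━━━━━━━━━━━━
                                   
                                   
                                   
                                   
                                   
                                   
                                   
                                   


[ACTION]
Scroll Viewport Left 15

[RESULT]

           ┃2024-01-15 00:00:22.5░┃
           ┃2024-01-15 00:00:24.2░┃
           ┃2024-01-15 00:00:24.9░┃
           ┃2024-01-15 00:00:28.6░┃
           ┃2024-01-15 00:00:29.5░┃
           ┃2024-01-15 00:00:30.8░┃
           ┃2024-01-15 00:00:31.4░┃
           ┃2024-01-15 00:00:34.1░┃
           ┃2024-01-15 00:00:38.1▼┃
           ┗━━━━━━━━━━━━━━━━━━━━━━┛
              ┃          │         
              ┃          │         
              ┃          │         
              ┗━━━━━━━━━━━━━━━━━━━━
                                   
                                   
                                   
                                   
                                   
                                   
                                   
                                   


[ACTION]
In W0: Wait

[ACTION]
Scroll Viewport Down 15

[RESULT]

           ┃2024-01-15 00:00:34.1░┃
           ┃2024-01-15 00:00:38.1▼┃
           ┗━━━━━━━━━━━━━━━━━━━━━━┛
              ┃          │         
              ┃          │         
              ┃          │         
              ┗━━━━━━━━━━━━━━━━━━━━
                                   
                                   
                                   
                                   
                                   
                                   
                                   
                                   
                                   
                                   
                                   
                                   
                                   
                                   
                                   


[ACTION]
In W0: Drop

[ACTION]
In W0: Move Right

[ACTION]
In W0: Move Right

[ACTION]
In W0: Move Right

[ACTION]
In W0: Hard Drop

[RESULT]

           ┃2024-01-15 00:00:34.1░┃
           ┃2024-01-15 00:00:38.1▼┃
           ┗━━━━━━━━━━━━━━━━━━━━━━┛
              ┃          │         
              ┃      █   │         
              ┃      ███ │         
              ┗━━━━━━━━━━━━━━━━━━━━
                                   
                                   
                                   
                                   
                                   
                                   
                                   
                                   
                                   
                                   
                                   
                                   
                                   
                                   
                                   


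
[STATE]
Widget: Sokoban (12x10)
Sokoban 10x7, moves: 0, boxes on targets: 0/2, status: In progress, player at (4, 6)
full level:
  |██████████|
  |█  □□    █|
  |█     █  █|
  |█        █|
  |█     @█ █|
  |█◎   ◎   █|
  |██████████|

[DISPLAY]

██████████  
█  □□    █  
█     █  █  
█        █  
█     @█ █  
█◎   ◎   █  
██████████  
Moves: 0  0/
            
            


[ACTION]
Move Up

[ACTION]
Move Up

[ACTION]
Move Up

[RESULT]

██████████  
█  □□    █  
█     █  █  
█     @  █  
█      █ █  
█◎   ◎   █  
██████████  
Moves: 1  0/
            
            


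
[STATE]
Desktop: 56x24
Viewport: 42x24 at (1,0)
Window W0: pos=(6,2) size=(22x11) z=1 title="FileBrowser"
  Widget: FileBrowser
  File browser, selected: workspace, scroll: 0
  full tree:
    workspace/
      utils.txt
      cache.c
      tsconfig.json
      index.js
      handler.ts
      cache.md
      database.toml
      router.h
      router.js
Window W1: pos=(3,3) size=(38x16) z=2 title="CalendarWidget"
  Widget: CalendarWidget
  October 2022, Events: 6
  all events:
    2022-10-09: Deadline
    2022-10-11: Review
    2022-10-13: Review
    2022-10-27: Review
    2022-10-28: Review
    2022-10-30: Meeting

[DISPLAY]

                                          
                                          
     ┏━━━━━━━━━━━━━━━━━━━━┓               
  ┏━━━━━━━━━━━━━━━━━━━━━━━━━━━━━━━━━━━━┓  
  ┃ CalendarWidget                     ┃  
  ┠────────────────────────────────────┨  
  ┃            October 2022            ┃  
  ┃Mo Tu We Th Fr Sa Su                ┃  
  ┃                1  2                ┃  
  ┃ 3  4  5  6  7  8  9*               ┃  
  ┃10 11* 12 13* 14 15 16              ┃  
  ┃17 18 19 20 21 22 23                ┃  
  ┃24 25 26 27* 28* 29 30*             ┃  
  ┃31                                  ┃  
  ┃                                    ┃  
  ┃                                    ┃  
  ┃                                    ┃  
  ┃                                    ┃  
  ┗━━━━━━━━━━━━━━━━━━━━━━━━━━━━━━━━━━━━┛  
                                          
                                          
                                          
                                          
                                          


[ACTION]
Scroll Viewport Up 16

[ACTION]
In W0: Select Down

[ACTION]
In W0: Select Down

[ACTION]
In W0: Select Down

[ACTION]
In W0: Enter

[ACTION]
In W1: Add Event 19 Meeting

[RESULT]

                                          
                                          
     ┏━━━━━━━━━━━━━━━━━━━━┓               
  ┏━━━━━━━━━━━━━━━━━━━━━━━━━━━━━━━━━━━━┓  
  ┃ CalendarWidget                     ┃  
  ┠────────────────────────────────────┨  
  ┃            October 2022            ┃  
  ┃Mo Tu We Th Fr Sa Su                ┃  
  ┃                1  2                ┃  
  ┃ 3  4  5  6  7  8  9*               ┃  
  ┃10 11* 12 13* 14 15 16              ┃  
  ┃17 18 19* 20 21 22 23               ┃  
  ┃24 25 26 27* 28* 29 30*             ┃  
  ┃31                                  ┃  
  ┃                                    ┃  
  ┃                                    ┃  
  ┃                                    ┃  
  ┃                                    ┃  
  ┗━━━━━━━━━━━━━━━━━━━━━━━━━━━━━━━━━━━━┛  
                                          
                                          
                                          
                                          
                                          


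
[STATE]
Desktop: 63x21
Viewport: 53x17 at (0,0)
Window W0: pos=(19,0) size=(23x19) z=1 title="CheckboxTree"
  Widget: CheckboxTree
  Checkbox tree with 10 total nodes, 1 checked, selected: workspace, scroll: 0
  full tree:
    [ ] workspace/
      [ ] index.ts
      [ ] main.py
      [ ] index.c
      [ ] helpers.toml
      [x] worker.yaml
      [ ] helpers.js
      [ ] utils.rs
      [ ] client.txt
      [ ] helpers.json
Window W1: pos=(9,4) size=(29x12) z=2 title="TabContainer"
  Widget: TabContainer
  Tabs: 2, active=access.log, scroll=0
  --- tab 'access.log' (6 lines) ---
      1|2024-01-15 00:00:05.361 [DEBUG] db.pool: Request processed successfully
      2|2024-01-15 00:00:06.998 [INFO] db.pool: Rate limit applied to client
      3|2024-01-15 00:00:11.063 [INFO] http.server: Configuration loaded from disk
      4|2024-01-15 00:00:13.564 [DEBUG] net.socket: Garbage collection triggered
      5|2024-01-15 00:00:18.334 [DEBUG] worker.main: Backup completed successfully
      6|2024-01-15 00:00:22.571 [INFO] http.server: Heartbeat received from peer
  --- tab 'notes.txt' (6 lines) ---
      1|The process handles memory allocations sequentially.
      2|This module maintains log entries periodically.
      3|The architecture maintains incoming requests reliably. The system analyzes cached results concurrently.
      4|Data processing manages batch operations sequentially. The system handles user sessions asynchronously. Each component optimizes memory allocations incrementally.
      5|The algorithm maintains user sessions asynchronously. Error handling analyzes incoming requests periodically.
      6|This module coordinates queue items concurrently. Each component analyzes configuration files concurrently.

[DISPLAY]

                   ┏━━━━━━━━━━━━━━━━━━━━━┓           
                   ┃ CheckboxTree        ┃           
                   ┠─────────────────────┨           
                   ┃>[-] workspace/      ┃           
         ┏━━━━━━━━━━━━━━━━━━━━━━━━━━━┓   ┃           
         ┃ TabContainer              ┃   ┃           
         ┠───────────────────────────┨   ┃           
         ┃[access.log]│ notes.txt    ┃l  ┃           
         ┃───────────────────────────┃   ┃           
         ┃2024-01-15 00:00:05.361 [DE┃   ┃           
         ┃2024-01-15 00:00:06.998 [IN┃   ┃           
         ┃2024-01-15 00:00:11.063 [IN┃   ┃           
         ┃2024-01-15 00:00:13.564 [DE┃n  ┃           
         ┃2024-01-15 00:00:18.334 [DE┃   ┃           
         ┃2024-01-15 00:00:22.571 [IN┃   ┃           
         ┗━━━━━━━━━━━━━━━━━━━━━━━━━━━┛   ┃           
                   ┃                     ┃           


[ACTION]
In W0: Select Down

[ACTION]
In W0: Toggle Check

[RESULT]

                   ┏━━━━━━━━━━━━━━━━━━━━━┓           
                   ┃ CheckboxTree        ┃           
                   ┠─────────────────────┨           
                   ┃ [-] workspace/      ┃           
         ┏━━━━━━━━━━━━━━━━━━━━━━━━━━━┓   ┃           
         ┃ TabContainer              ┃   ┃           
         ┠───────────────────────────┨   ┃           
         ┃[access.log]│ notes.txt    ┃l  ┃           
         ┃───────────────────────────┃   ┃           
         ┃2024-01-15 00:00:05.361 [DE┃   ┃           
         ┃2024-01-15 00:00:06.998 [IN┃   ┃           
         ┃2024-01-15 00:00:11.063 [IN┃   ┃           
         ┃2024-01-15 00:00:13.564 [DE┃n  ┃           
         ┃2024-01-15 00:00:18.334 [DE┃   ┃           
         ┃2024-01-15 00:00:22.571 [IN┃   ┃           
         ┗━━━━━━━━━━━━━━━━━━━━━━━━━━━┛   ┃           
                   ┃                     ┃           
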